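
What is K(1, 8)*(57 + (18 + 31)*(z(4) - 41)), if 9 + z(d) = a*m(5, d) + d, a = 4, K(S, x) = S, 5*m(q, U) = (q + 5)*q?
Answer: -237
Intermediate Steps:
m(q, U) = q*(5 + q)/5 (m(q, U) = ((q + 5)*q)/5 = ((5 + q)*q)/5 = (q*(5 + q))/5 = q*(5 + q)/5)
z(d) = 31 + d (z(d) = -9 + (4*((⅕)*5*(5 + 5)) + d) = -9 + (4*((⅕)*5*10) + d) = -9 + (4*10 + d) = -9 + (40 + d) = 31 + d)
K(1, 8)*(57 + (18 + 31)*(z(4) - 41)) = 1*(57 + (18 + 31)*((31 + 4) - 41)) = 1*(57 + 49*(35 - 41)) = 1*(57 + 49*(-6)) = 1*(57 - 294) = 1*(-237) = -237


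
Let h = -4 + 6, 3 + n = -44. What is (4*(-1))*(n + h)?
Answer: 180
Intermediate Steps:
n = -47 (n = -3 - 44 = -47)
h = 2
(4*(-1))*(n + h) = (4*(-1))*(-47 + 2) = -4*(-45) = 180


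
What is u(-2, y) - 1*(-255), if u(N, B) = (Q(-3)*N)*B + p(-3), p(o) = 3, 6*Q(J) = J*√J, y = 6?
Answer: 258 + 6*I*√3 ≈ 258.0 + 10.392*I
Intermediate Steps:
Q(J) = J^(3/2)/6 (Q(J) = (J*√J)/6 = J^(3/2)/6)
u(N, B) = 3 - I*B*N*√3/2 (u(N, B) = (((-3)^(3/2)/6)*N)*B + 3 = (((-3*I*√3)/6)*N)*B + 3 = ((-I*√3/2)*N)*B + 3 = (-I*N*√3/2)*B + 3 = -I*B*N*√3/2 + 3 = 3 - I*B*N*√3/2)
u(-2, y) - 1*(-255) = (3 - ½*I*6*(-2)*√3) - 1*(-255) = (3 + 6*I*√3) + 255 = 258 + 6*I*√3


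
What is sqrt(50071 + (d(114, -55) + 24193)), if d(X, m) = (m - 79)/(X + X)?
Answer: sqrt(965127306)/114 ≈ 272.51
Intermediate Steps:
d(X, m) = (-79 + m)/(2*X) (d(X, m) = (-79 + m)/((2*X)) = (-79 + m)*(1/(2*X)) = (-79 + m)/(2*X))
sqrt(50071 + (d(114, -55) + 24193)) = sqrt(50071 + ((1/2)*(-79 - 55)/114 + 24193)) = sqrt(50071 + ((1/2)*(1/114)*(-134) + 24193)) = sqrt(50071 + (-67/114 + 24193)) = sqrt(50071 + 2757935/114) = sqrt(8466029/114) = sqrt(965127306)/114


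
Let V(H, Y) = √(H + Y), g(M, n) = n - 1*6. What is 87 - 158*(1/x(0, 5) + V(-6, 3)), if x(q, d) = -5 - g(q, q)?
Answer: -71 - 158*I*√3 ≈ -71.0 - 273.66*I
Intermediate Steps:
g(M, n) = -6 + n (g(M, n) = n - 6 = -6 + n)
x(q, d) = 1 - q (x(q, d) = -5 - (-6 + q) = -5 + (6 - q) = 1 - q)
87 - 158*(1/x(0, 5) + V(-6, 3)) = 87 - 158*(1/(1 - 1*0) + √(-6 + 3)) = 87 - 158*(1/(1 + 0) + √(-3)) = 87 - 158*(1/1 + I*√3) = 87 - 158*(1 + I*√3) = 87 + (-158 - 158*I*√3) = -71 - 158*I*√3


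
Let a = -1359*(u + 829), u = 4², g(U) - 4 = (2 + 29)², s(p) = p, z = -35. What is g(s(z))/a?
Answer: -193/229671 ≈ -0.00084033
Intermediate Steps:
g(U) = 965 (g(U) = 4 + (2 + 29)² = 4 + 31² = 4 + 961 = 965)
u = 16
a = -1148355 (a = -1359*(16 + 829) = -1359*845 = -1148355)
g(s(z))/a = 965/(-1148355) = 965*(-1/1148355) = -193/229671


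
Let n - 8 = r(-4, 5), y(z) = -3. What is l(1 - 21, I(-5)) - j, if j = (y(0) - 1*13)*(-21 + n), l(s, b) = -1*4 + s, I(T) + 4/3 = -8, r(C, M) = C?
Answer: -296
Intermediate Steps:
I(T) = -28/3 (I(T) = -4/3 - 8 = -28/3)
n = 4 (n = 8 - 4 = 4)
l(s, b) = -4 + s
j = 272 (j = (-3 - 1*13)*(-21 + 4) = (-3 - 13)*(-17) = -16*(-17) = 272)
l(1 - 21, I(-5)) - j = (-4 + (1 - 21)) - 1*272 = (-4 - 20) - 272 = -24 - 272 = -296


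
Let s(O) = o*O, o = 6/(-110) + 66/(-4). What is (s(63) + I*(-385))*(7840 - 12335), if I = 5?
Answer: 293499227/22 ≈ 1.3341e+7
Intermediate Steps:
o = -1821/110 (o = 6*(-1/110) + 66*(-1/4) = -3/55 - 33/2 = -1821/110 ≈ -16.555)
s(O) = -1821*O/110
(s(63) + I*(-385))*(7840 - 12335) = (-1821/110*63 + 5*(-385))*(7840 - 12335) = (-114723/110 - 1925)*(-4495) = -326473/110*(-4495) = 293499227/22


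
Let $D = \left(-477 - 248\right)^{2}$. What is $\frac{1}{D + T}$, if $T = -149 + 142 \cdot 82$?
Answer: $\frac{1}{537120} \approx 1.8618 \cdot 10^{-6}$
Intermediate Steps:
$D = 525625$ ($D = \left(-725\right)^{2} = 525625$)
$T = 11495$ ($T = -149 + 11644 = 11495$)
$\frac{1}{D + T} = \frac{1}{525625 + 11495} = \frac{1}{537120}$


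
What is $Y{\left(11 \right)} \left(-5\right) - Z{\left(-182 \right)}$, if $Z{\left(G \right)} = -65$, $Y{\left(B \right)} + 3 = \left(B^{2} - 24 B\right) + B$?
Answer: $740$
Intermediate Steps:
$Y{\left(B \right)} = -3 + B^{2} - 23 B$ ($Y{\left(B \right)} = -3 + \left(\left(B^{2} - 24 B\right) + B\right) = -3 + \left(B^{2} - 23 B\right) = -3 + B^{2} - 23 B$)
$Y{\left(11 \right)} \left(-5\right) - Z{\left(-182 \right)} = \left(-3 + 11^{2} - 253\right) \left(-5\right) - -65 = \left(-3 + 121 - 253\right) \left(-5\right) + 65 = \left(-135\right) \left(-5\right) + 65 = 675 + 65 = 740$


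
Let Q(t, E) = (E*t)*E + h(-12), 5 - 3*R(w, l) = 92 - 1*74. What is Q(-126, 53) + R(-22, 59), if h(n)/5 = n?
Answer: -1061995/3 ≈ -3.5400e+5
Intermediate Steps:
h(n) = 5*n
R(w, l) = -13/3 (R(w, l) = 5/3 - (92 - 1*74)/3 = 5/3 - (92 - 74)/3 = 5/3 - ⅓*18 = 5/3 - 6 = -13/3)
Q(t, E) = -60 + t*E² (Q(t, E) = (E*t)*E + 5*(-12) = t*E² - 60 = -60 + t*E²)
Q(-126, 53) + R(-22, 59) = (-60 - 126*53²) - 13/3 = (-60 - 126*2809) - 13/3 = (-60 - 353934) - 13/3 = -353994 - 13/3 = -1061995/3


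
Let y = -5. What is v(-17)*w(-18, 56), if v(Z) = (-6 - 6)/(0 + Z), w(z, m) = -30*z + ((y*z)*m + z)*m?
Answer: 3381264/17 ≈ 1.9890e+5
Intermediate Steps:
w(z, m) = -30*z + m*(z - 5*m*z) (w(z, m) = -30*z + ((-5*z)*m + z)*m = -30*z + (-5*m*z + z)*m = -30*z + (z - 5*m*z)*m = -30*z + m*(z - 5*m*z))
v(Z) = -12/Z
v(-17)*w(-18, 56) = (-12/(-17))*(-18*(-30 + 56 - 5*56²)) = (-12*(-1/17))*(-18*(-30 + 56 - 5*3136)) = 12*(-18*(-30 + 56 - 15680))/17 = 12*(-18*(-15654))/17 = (12/17)*281772 = 3381264/17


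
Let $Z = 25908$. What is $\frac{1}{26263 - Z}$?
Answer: $\frac{1}{355} \approx 0.0028169$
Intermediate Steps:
$\frac{1}{26263 - Z} = \frac{1}{26263 - 25908} = \frac{1}{355}$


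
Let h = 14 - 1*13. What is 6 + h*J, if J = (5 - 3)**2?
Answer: 10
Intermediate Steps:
h = 1 (h = 14 - 13 = 1)
J = 4 (J = 2**2 = 4)
6 + h*J = 6 + 1*4 = 6 + 4 = 10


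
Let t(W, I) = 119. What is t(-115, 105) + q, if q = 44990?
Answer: 45109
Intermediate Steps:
t(-115, 105) + q = 119 + 44990 = 45109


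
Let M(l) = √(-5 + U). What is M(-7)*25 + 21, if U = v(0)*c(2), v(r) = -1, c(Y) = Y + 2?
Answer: 21 + 75*I ≈ 21.0 + 75.0*I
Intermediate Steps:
c(Y) = 2 + Y
U = -4 (U = -(2 + 2) = -1*4 = -4)
M(l) = 3*I (M(l) = √(-5 - 4) = √(-9) = 3*I)
M(-7)*25 + 21 = (3*I)*25 + 21 = 75*I + 21 = 21 + 75*I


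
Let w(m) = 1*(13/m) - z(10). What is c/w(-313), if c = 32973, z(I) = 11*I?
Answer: -3440183/11481 ≈ -299.64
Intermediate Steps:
w(m) = -110 + 13/m (w(m) = 1*(13/m) - 11*10 = 13/m - 1*110 = 13/m - 110 = -110 + 13/m)
c/w(-313) = 32973/(-110 + 13/(-313)) = 32973/(-110 + 13*(-1/313)) = 32973/(-110 - 13/313) = 32973/(-34443/313) = 32973*(-313/34443) = -3440183/11481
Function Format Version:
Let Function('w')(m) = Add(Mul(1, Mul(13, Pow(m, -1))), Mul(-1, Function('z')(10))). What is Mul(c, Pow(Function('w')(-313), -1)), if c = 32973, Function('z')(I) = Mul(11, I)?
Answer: Rational(-3440183, 11481) ≈ -299.64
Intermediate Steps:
Function('w')(m) = Add(-110, Mul(13, Pow(m, -1))) (Function('w')(m) = Add(Mul(1, Mul(13, Pow(m, -1))), Mul(-1, Mul(11, 10))) = Add(Mul(13, Pow(m, -1)), Mul(-1, 110)) = Add(Mul(13, Pow(m, -1)), -110) = Add(-110, Mul(13, Pow(m, -1))))
Mul(c, Pow(Function('w')(-313), -1)) = Mul(32973, Pow(Add(-110, Mul(13, Pow(-313, -1))), -1)) = Mul(32973, Pow(Add(-110, Mul(13, Rational(-1, 313))), -1)) = Mul(32973, Pow(Add(-110, Rational(-13, 313)), -1)) = Mul(32973, Pow(Rational(-34443, 313), -1)) = Mul(32973, Rational(-313, 34443)) = Rational(-3440183, 11481)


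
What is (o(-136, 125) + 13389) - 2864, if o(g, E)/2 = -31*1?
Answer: 10463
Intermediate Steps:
o(g, E) = -62 (o(g, E) = 2*(-31*1) = 2*(-31) = -62)
(o(-136, 125) + 13389) - 2864 = (-62 + 13389) - 2864 = 13327 - 2864 = 10463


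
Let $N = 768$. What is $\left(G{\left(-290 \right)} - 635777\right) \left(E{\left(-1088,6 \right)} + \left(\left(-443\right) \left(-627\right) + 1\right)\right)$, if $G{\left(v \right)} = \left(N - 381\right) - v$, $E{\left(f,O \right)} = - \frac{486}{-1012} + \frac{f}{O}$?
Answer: $- \frac{44601821958850}{253} \approx -1.7629 \cdot 10^{11}$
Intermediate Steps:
$E{\left(f,O \right)} = \frac{243}{506} + \frac{f}{O}$ ($E{\left(f,O \right)} = \left(-486\right) \left(- \frac{1}{1012}\right) + \frac{f}{O} = \frac{243}{506} + \frac{f}{O}$)
$G{\left(v \right)} = 387 - v$ ($G{\left(v \right)} = \left(768 - 381\right) - v = 387 - v$)
$\left(G{\left(-290 \right)} - 635777\right) \left(E{\left(-1088,6 \right)} + \left(\left(-443\right) \left(-627\right) + 1\right)\right) = \left(\left(387 - -290\right) - 635777\right) \left(\left(\frac{243}{506} - \frac{1088}{6}\right) + \left(\left(-443\right) \left(-627\right) + 1\right)\right) = \left(\left(387 + 290\right) - 635777\right) \left(\left(\frac{243}{506} - \frac{544}{3}\right) + \left(277761 + 1\right)\right) = \left(677 - 635777\right) \left(\left(\frac{243}{506} - \frac{544}{3}\right) + 277762\right) = - 635100 \left(- \frac{274535}{1518} + 277762\right) = \left(-635100\right) \frac{421368181}{1518} = - \frac{44601821958850}{253}$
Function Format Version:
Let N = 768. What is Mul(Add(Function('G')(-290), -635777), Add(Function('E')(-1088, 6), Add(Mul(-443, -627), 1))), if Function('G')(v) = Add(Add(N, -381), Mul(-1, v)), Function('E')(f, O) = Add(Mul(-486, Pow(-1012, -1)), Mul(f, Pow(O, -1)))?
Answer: Rational(-44601821958850, 253) ≈ -1.7629e+11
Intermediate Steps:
Function('E')(f, O) = Add(Rational(243, 506), Mul(f, Pow(O, -1))) (Function('E')(f, O) = Add(Mul(-486, Rational(-1, 1012)), Mul(f, Pow(O, -1))) = Add(Rational(243, 506), Mul(f, Pow(O, -1))))
Function('G')(v) = Add(387, Mul(-1, v)) (Function('G')(v) = Add(Add(768, -381), Mul(-1, v)) = Add(387, Mul(-1, v)))
Mul(Add(Function('G')(-290), -635777), Add(Function('E')(-1088, 6), Add(Mul(-443, -627), 1))) = Mul(Add(Add(387, Mul(-1, -290)), -635777), Add(Add(Rational(243, 506), Mul(-1088, Pow(6, -1))), Add(Mul(-443, -627), 1))) = Mul(Add(Add(387, 290), -635777), Add(Add(Rational(243, 506), Mul(-1088, Rational(1, 6))), Add(277761, 1))) = Mul(Add(677, -635777), Add(Add(Rational(243, 506), Rational(-544, 3)), 277762)) = Mul(-635100, Add(Rational(-274535, 1518), 277762)) = Mul(-635100, Rational(421368181, 1518)) = Rational(-44601821958850, 253)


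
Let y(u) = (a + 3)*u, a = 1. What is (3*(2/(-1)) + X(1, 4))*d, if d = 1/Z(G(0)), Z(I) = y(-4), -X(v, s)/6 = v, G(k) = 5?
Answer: ¾ ≈ 0.75000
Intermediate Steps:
X(v, s) = -6*v
y(u) = 4*u (y(u) = (1 + 3)*u = 4*u)
Z(I) = -16 (Z(I) = 4*(-4) = -16)
d = -1/16 (d = 1/(-16) = -1/16 ≈ -0.062500)
(3*(2/(-1)) + X(1, 4))*d = (3*(2/(-1)) - 6*1)*(-1/16) = (3*(2*(-1)) - 6)*(-1/16) = (3*(-2) - 6)*(-1/16) = (-6 - 6)*(-1/16) = -12*(-1/16) = ¾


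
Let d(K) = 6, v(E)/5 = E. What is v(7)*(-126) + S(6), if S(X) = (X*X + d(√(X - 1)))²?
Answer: -2646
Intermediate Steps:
v(E) = 5*E
S(X) = (6 + X²)² (S(X) = (X*X + 6)² = (X² + 6)² = (6 + X²)²)
v(7)*(-126) + S(6) = (5*7)*(-126) + (6 + 6²)² = 35*(-126) + (6 + 36)² = -4410 + 42² = -4410 + 1764 = -2646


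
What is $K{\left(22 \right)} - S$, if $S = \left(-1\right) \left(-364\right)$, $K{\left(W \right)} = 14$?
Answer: $-350$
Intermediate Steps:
$S = 364$
$K{\left(22 \right)} - S = 14 - 364 = -350$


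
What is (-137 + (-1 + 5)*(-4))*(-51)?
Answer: 7803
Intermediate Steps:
(-137 + (-1 + 5)*(-4))*(-51) = (-137 + 4*(-4))*(-51) = (-137 - 16)*(-51) = -153*(-51) = 7803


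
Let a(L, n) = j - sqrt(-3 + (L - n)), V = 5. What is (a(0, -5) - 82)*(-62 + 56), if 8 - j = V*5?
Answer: 594 + 6*sqrt(2) ≈ 602.49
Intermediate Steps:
j = -17 (j = 8 - 5*5 = 8 - 1*25 = 8 - 25 = -17)
a(L, n) = -17 - sqrt(-3 + L - n) (a(L, n) = -17 - sqrt(-3 + (L - n)) = -17 - sqrt(-3 + L - n))
(a(0, -5) - 82)*(-62 + 56) = ((-17 - sqrt(-3 + 0 - 1*(-5))) - 82)*(-62 + 56) = ((-17 - sqrt(-3 + 0 + 5)) - 82)*(-6) = ((-17 - sqrt(2)) - 82)*(-6) = (-99 - sqrt(2))*(-6) = 594 + 6*sqrt(2)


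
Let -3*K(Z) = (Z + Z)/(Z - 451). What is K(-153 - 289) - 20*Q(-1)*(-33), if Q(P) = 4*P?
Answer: -7073444/2679 ≈ -2640.3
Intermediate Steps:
K(Z) = -2*Z/(3*(-451 + Z)) (K(Z) = -(Z + Z)/(3*(Z - 451)) = -2*Z/(3*(-451 + Z)))
K(-153 - 289) - 20*Q(-1)*(-33) = -2*(-153 - 289)/(-1353 + 3*(-153 - 289)) - 80*(-1)*(-33) = -2*(-442)/(-1353 + 3*(-442)) - 20*(-4)*(-33) = -2*(-442)/(-1353 - 1326) + 80*(-33) = -2*(-442)/(-2679) - 2640 = -2*(-442)*(-1/2679) - 2640 = -884/2679 - 2640 = -7073444/2679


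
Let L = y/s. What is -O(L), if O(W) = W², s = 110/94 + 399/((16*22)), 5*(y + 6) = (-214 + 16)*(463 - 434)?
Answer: -9118715952513024/36315019225 ≈ -2.5110e+5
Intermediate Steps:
y = -5772/5 (y = -6 + ((-214 + 16)*(463 - 434))/5 = -6 + (-198*29)/5 = -6 + (⅕)*(-5742) = -6 - 5742/5 = -5772/5 ≈ -1154.4)
s = 38113/16544 (s = 110*(1/94) + 399/352 = 55/47 + 399*(1/352) = 55/47 + 399/352 = 38113/16544 ≈ 2.3037)
L = -95491968/190565 (L = -5772/(5*38113/16544) = -5772/5*16544/38113 = -95491968/190565 ≈ -501.10)
-O(L) = -(-95491968/190565)² = -1*9118715952513024/36315019225 = -9118715952513024/36315019225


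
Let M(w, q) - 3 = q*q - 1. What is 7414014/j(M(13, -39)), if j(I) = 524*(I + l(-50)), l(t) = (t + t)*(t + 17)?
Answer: 3707007/1263626 ≈ 2.9336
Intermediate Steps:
l(t) = 2*t*(17 + t) (l(t) = (2*t)*(17 + t) = 2*t*(17 + t))
M(w, q) = 2 + q² (M(w, q) = 3 + (q*q - 1) = 3 + (q² - 1) = 3 + (-1 + q²) = 2 + q²)
j(I) = 1729200 + 524*I (j(I) = 524*(I + 2*(-50)*(17 - 50)) = 524*(I + 2*(-50)*(-33)) = 524*(I + 3300) = 524*(3300 + I) = 1729200 + 524*I)
7414014/j(M(13, -39)) = 7414014/(1729200 + 524*(2 + (-39)²)) = 7414014/(1729200 + 524*(2 + 1521)) = 7414014/(1729200 + 524*1523) = 7414014/(1729200 + 798052) = 7414014/2527252 = 7414014*(1/2527252) = 3707007/1263626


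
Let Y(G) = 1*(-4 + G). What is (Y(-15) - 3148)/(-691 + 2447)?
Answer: -3167/1756 ≈ -1.8035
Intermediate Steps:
Y(G) = -4 + G
(Y(-15) - 3148)/(-691 + 2447) = ((-4 - 15) - 3148)/(-691 + 2447) = (-19 - 3148)/1756 = -3167*1/1756 = -3167/1756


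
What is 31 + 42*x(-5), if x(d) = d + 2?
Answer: -95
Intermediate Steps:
x(d) = 2 + d
31 + 42*x(-5) = 31 + 42*(2 - 5) = 31 + 42*(-3) = 31 - 126 = -95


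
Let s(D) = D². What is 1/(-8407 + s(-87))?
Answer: -1/838 ≈ -0.0011933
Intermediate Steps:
1/(-8407 + s(-87)) = 1/(-8407 + (-87)²) = 1/(-8407 + 7569) = 1/(-838) = -1/838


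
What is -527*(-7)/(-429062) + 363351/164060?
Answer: 77647444711/35195955860 ≈ 2.2061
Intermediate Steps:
-527*(-7)/(-429062) + 363351/164060 = 3689*(-1/429062) + 363351*(1/164060) = -3689/429062 + 363351/164060 = 77647444711/35195955860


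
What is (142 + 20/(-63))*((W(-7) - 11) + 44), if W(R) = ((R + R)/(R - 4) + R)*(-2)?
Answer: 1454938/231 ≈ 6298.4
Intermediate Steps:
W(R) = -2*R - 4*R/(-4 + R) (W(R) = ((2*R)/(-4 + R) + R)*(-2) = (2*R/(-4 + R) + R)*(-2) = (R + 2*R/(-4 + R))*(-2) = -2*R - 4*R/(-4 + R))
(142 + 20/(-63))*((W(-7) - 11) + 44) = (142 + 20/(-63))*((2*(-7)*(2 - 1*(-7))/(-4 - 7) - 11) + 44) = (142 + 20*(-1/63))*((2*(-7)*(2 + 7)/(-11) - 11) + 44) = (142 - 20/63)*((2*(-7)*(-1/11)*9 - 11) + 44) = 8926*((126/11 - 11) + 44)/63 = 8926*(5/11 + 44)/63 = (8926/63)*(489/11) = 1454938/231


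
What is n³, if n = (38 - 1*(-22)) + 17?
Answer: 456533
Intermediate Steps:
n = 77 (n = (38 + 22) + 17 = 60 + 17 = 77)
n³ = 77³ = 456533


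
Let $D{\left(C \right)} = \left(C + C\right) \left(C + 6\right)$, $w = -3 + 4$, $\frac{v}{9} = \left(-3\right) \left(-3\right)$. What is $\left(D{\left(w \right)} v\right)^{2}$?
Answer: $1285956$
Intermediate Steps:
$v = 81$ ($v = 9 \left(\left(-3\right) \left(-3\right)\right) = 9 \cdot 9 = 81$)
$w = 1$
$D{\left(C \right)} = 2 C \left(6 + C\right)$
$\left(D{\left(w \right)} v\right)^{2} = \left(2 \cdot 1 \left(6 + 1\right) 81\right)^{2} = \left(2 \cdot 1 \cdot 7 \cdot 81\right)^{2} = \left(14 \cdot 81\right)^{2} = 1134^{2} = 1285956$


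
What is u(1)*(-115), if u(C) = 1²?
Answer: -115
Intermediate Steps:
u(C) = 1
u(1)*(-115) = 1*(-115) = -115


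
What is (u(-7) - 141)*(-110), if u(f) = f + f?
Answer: 17050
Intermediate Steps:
u(f) = 2*f
(u(-7) - 141)*(-110) = (2*(-7) - 141)*(-110) = (-14 - 141)*(-110) = -155*(-110) = 17050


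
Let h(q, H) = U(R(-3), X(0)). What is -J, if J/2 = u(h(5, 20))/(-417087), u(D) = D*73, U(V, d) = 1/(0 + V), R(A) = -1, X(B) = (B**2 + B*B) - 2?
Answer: -146/417087 ≈ -0.00035005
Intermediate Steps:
X(B) = -2 + 2*B**2 (X(B) = (B**2 + B**2) - 2 = 2*B**2 - 2 = -2 + 2*B**2)
U(V, d) = 1/V
h(q, H) = -1 (h(q, H) = 1/(-1) = -1)
u(D) = 73*D
J = 146/417087 (J = 2*((73*(-1))/(-417087)) = 2*(-73*(-1/417087)) = 2*(73/417087) = 146/417087 ≈ 0.00035005)
-J = -1*146/417087 = -146/417087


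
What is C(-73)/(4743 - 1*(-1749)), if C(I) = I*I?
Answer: 5329/6492 ≈ 0.82086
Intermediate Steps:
C(I) = I²
C(-73)/(4743 - 1*(-1749)) = (-73)²/(4743 - 1*(-1749)) = 5329/(4743 + 1749) = 5329/6492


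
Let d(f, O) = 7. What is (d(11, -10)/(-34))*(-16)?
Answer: 56/17 ≈ 3.2941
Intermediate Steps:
(d(11, -10)/(-34))*(-16) = (7/(-34))*(-16) = (7*(-1/34))*(-16) = -7/34*(-16) = 56/17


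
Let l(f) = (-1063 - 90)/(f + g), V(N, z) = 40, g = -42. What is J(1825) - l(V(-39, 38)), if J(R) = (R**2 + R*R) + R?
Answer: 13324997/2 ≈ 6.6625e+6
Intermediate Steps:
J(R) = R + 2*R**2 (J(R) = (R**2 + R**2) + R = 2*R**2 + R = R + 2*R**2)
l(f) = -1153/(-42 + f) (l(f) = (-1063 - 90)/(f - 42) = -1153/(-42 + f))
J(1825) - l(V(-39, 38)) = 1825*(1 + 2*1825) - (-1153)/(-42 + 40) = 1825*(1 + 3650) - (-1153)/(-2) = 1825*3651 - (-1153)*(-1)/2 = 6663075 - 1*1153/2 = 6663075 - 1153/2 = 13324997/2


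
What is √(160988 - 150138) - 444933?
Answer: -444933 + 5*√434 ≈ -4.4483e+5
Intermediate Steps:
√(160988 - 150138) - 444933 = √10850 - 444933 = 5*√434 - 444933 = -444933 + 5*√434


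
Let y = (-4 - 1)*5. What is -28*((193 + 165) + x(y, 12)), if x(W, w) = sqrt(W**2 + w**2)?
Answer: -10024 - 28*sqrt(769) ≈ -10800.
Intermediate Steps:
y = -25 (y = -5*5 = -25)
-28*((193 + 165) + x(y, 12)) = -28*((193 + 165) + sqrt((-25)**2 + 12**2)) = -28*(358 + sqrt(625 + 144)) = -28*(358 + sqrt(769)) = -10024 - 28*sqrt(769)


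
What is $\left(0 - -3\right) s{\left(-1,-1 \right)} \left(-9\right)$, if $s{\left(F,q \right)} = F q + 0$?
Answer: $-27$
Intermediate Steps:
$s{\left(F,q \right)} = F q$
$\left(0 - -3\right) s{\left(-1,-1 \right)} \left(-9\right) = \left(0 - -3\right) \left(\left(-1\right) \left(-1\right)\right) \left(-9\right) = \left(0 + 3\right) 1 \left(-9\right) = 3 \cdot 1 \left(-9\right) = 3 \left(-9\right) = -27$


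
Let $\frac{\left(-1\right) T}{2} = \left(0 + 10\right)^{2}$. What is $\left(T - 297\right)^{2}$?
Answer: $247009$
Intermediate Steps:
$T = -200$ ($T = - 2 \left(0 + 10\right)^{2} = - 2 \cdot 10^{2} = \left(-2\right) 100 = -200$)
$\left(T - 297\right)^{2} = \left(-200 - 297\right)^{2} = \left(-497\right)^{2} = 247009$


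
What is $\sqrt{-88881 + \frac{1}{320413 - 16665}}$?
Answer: $\frac{i \sqrt{2050103537174819}}{151874} \approx 298.13 i$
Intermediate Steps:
$\sqrt{-88881 + \frac{1}{320413 - 16665}} = \sqrt{-88881 + \frac{1}{303748}} = \sqrt{- \frac{26997425987}{303748}} = \frac{i \sqrt{2050103537174819}}{151874}$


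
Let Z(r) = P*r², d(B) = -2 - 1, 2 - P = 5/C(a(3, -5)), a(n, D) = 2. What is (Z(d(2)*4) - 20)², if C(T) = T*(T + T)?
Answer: 31684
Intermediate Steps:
C(T) = 2*T² (C(T) = T*(2*T) = 2*T²)
P = 11/8 (P = 2 - 5/(2*2²) = 2 - 5/(2*4) = 2 - 5/8 = 11/8 ≈ 1.3750)
d(B) = -3
Z(r) = 11*r²/8
(Z(d(2)*4) - 20)² = (11*(-3*4)²/8 - 20)² = ((11/8)*(-12)² - 20)² = ((11/8)*144 - 20)² = (198 - 20)² = 178² = 31684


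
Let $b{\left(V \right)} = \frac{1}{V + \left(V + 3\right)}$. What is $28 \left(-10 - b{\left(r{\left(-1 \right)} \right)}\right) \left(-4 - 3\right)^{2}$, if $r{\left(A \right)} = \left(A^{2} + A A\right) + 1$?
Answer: $- \frac{124852}{9} \approx -13872.0$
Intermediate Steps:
$r{\left(A \right)} = 1 + 2 A^{2}$ ($r{\left(A \right)} = \left(A^{2} + A^{2}\right) + 1 = 2 A^{2} + 1 = 1 + 2 A^{2}$)
$b{\left(V \right)} = \frac{1}{3 + 2 V}$ ($b{\left(V \right)} = \frac{1}{V + \left(3 + V\right)} = \frac{1}{3 + 2 V}$)
$28 \left(-10 - b{\left(r{\left(-1 \right)} \right)}\right) \left(-4 - 3\right)^{2} = 28 \left(-10 - \frac{1}{3 + 2 \left(1 + 2 \left(-1\right)^{2}\right)}\right) \left(-4 - 3\right)^{2} = 28 \left(-10 - \frac{1}{3 + 2 \left(1 + 2 \cdot 1\right)}\right) \left(-7\right)^{2} = 28 \left(-10 - \frac{1}{3 + 2 \left(1 + 2\right)}\right) 49 = 28 \left(-10 - \frac{1}{3 + 2 \cdot 3}\right) 49 = 28 \left(-10 - \frac{1}{3 + 6}\right) 49 = 28 \left(-10 - \frac{1}{9}\right) 49 = 28 \left(- \frac{91}{9}\right) 49 = \left(- \frac{2548}{9}\right) 49 = - \frac{124852}{9}$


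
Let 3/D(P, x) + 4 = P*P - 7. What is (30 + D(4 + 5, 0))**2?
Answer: 4422609/4900 ≈ 902.57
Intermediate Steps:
D(P, x) = 3/(-11 + P**2) (D(P, x) = 3/(-4 + (P*P - 7)) = 3/(-4 + (P**2 - 7)) = 3/(-4 + (-7 + P**2)) = 3/(-11 + P**2))
(30 + D(4 + 5, 0))**2 = (30 + 3/(-11 + (4 + 5)**2))**2 = (30 + 3/(-11 + 9**2))**2 = (30 + 3/(-11 + 81))**2 = (30 + 3/70)**2 = (2103/70)**2 = 4422609/4900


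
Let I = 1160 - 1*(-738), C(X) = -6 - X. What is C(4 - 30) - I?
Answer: -1878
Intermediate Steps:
I = 1898 (I = 1160 + 738 = 1898)
C(4 - 30) - I = (-6 - (4 - 30)) - 1*1898 = (-6 - 1*(-26)) - 1898 = (-6 + 26) - 1898 = 20 - 1898 = -1878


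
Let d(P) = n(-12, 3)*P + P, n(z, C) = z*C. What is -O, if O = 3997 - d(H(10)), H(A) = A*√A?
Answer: -3997 - 350*√10 ≈ -5103.8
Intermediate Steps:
n(z, C) = C*z
H(A) = A^(3/2)
d(P) = -35*P (d(P) = (3*(-12))*P + P = -36*P + P = -35*P)
O = 3997 + 350*√10 (O = 3997 - (-35)*10^(3/2) = 3997 - (-35)*10*√10 = 3997 - (-350)*√10 = 3997 + 350*√10 ≈ 5103.8)
-O = -(3997 + 350*√10) = -3997 - 350*√10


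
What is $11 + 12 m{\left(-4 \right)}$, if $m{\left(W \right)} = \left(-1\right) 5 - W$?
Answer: $-1$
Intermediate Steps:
$m{\left(W \right)} = -5 - W$
$11 + 12 m{\left(-4 \right)} = 11 + 12 \left(-5 - -4\right) = 11 + 12 \left(-5 + 4\right) = 11 + 12 \left(-1\right) = 11 - 12 = -1$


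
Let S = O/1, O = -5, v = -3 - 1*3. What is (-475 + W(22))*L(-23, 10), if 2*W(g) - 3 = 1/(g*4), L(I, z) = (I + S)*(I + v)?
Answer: -16917005/44 ≈ -3.8448e+5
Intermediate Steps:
v = -6 (v = -3 - 3 = -6)
S = -5 (S = -5/1 = -5*1 = -5)
L(I, z) = (-6 + I)*(-5 + I) (L(I, z) = (I - 5)*(I - 6) = (-5 + I)*(-6 + I) = (-6 + I)*(-5 + I))
W(g) = 3/2 + 1/(8*g) (W(g) = 3/2 + 1/(2*((g*4))) = 3/2 + 1/(2*((4*g))) = 3/2 + (1/(4*g))/2 = 3/2 + 1/(8*g))
(-475 + W(22))*L(-23, 10) = (-475 + (⅛)*(1 + 12*22)/22)*(30 + (-23)² - 11*(-23)) = (-475 + (⅛)*(1/22)*(1 + 264))*(30 + 529 + 253) = (-475 + (⅛)*(1/22)*265)*812 = (-475 + 265/176)*812 = -83335/176*812 = -16917005/44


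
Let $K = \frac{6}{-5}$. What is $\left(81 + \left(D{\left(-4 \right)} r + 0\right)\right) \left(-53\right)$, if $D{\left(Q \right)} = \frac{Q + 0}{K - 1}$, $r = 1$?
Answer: $- \frac{48283}{11} \approx -4389.4$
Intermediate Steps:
$K = - \frac{6}{5}$ ($K = 6 \left(- \frac{1}{5}\right) = - \frac{6}{5} \approx -1.2$)
$D{\left(Q \right)} = - \frac{5 Q}{11}$ ($D{\left(Q \right)} = \frac{Q + 0}{- \frac{6}{5} - 1} = \frac{Q}{- \frac{11}{5}} = Q \left(- \frac{5}{11}\right) = - \frac{5 Q}{11}$)
$\left(81 + \left(D{\left(-4 \right)} r + 0\right)\right) \left(-53\right) = \left(81 + \left(\left(- \frac{5}{11}\right) \left(-4\right) 1 + 0\right)\right) \left(-53\right) = \left(81 + \left(\frac{20}{11} \cdot 1 + 0\right)\right) \left(-53\right) = \left(81 + \left(\frac{20}{11} + 0\right)\right) \left(-53\right) = \left(81 + \frac{20}{11}\right) \left(-53\right) = \frac{911}{11} \left(-53\right) = - \frac{48283}{11}$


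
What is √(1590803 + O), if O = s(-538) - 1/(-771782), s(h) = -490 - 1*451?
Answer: √946997254935069470/771782 ≈ 1260.9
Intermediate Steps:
s(h) = -941 (s(h) = -490 - 451 = -941)
O = -726246861/771782 (O = -941 - 1/(-771782) = -941 - 1*(-1/771782) = -941 + 1/771782 = -726246861/771782 ≈ -941.00)
√(1590803 + O) = √(1590803 - 726246861/771782) = √(1227026874085/771782) = √946997254935069470/771782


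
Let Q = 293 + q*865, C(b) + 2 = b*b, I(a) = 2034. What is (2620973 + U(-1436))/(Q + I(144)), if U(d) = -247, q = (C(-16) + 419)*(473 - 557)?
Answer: -2620726/48897853 ≈ -0.053596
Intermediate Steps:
C(b) = -2 + b² (C(b) = -2 + b*b = -2 + b²)
q = -56532 (q = ((-2 + (-16)²) + 419)*(473 - 557) = ((-2 + 256) + 419)*(-84) = (254 + 419)*(-84) = 673*(-84) = -56532)
Q = -48899887 (Q = 293 - 56532*865 = 293 - 48900180 = -48899887)
(2620973 + U(-1436))/(Q + I(144)) = (2620973 - 247)/(-48899887 + 2034) = 2620726/(-48897853) = 2620726*(-1/48897853) = -2620726/48897853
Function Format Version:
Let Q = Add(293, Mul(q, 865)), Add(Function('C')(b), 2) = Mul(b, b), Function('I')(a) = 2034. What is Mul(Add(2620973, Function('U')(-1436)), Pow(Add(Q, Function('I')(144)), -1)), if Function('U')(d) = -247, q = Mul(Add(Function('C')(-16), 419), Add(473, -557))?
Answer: Rational(-2620726, 48897853) ≈ -0.053596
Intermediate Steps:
Function('C')(b) = Add(-2, Pow(b, 2)) (Function('C')(b) = Add(-2, Mul(b, b)) = Add(-2, Pow(b, 2)))
q = -56532 (q = Mul(Add(Add(-2, Pow(-16, 2)), 419), Add(473, -557)) = Mul(Add(Add(-2, 256), 419), -84) = Mul(Add(254, 419), -84) = Mul(673, -84) = -56532)
Q = -48899887 (Q = Add(293, Mul(-56532, 865)) = Add(293, -48900180) = -48899887)
Mul(Add(2620973, Function('U')(-1436)), Pow(Add(Q, Function('I')(144)), -1)) = Mul(Add(2620973, -247), Pow(Add(-48899887, 2034), -1)) = Mul(2620726, Pow(-48897853, -1)) = Mul(2620726, Rational(-1, 48897853)) = Rational(-2620726, 48897853)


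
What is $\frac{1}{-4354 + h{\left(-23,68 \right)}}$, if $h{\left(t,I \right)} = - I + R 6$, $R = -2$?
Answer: $- \frac{1}{4434} \approx -0.00022553$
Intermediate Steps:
$h{\left(t,I \right)} = -12 - I$ ($h{\left(t,I \right)} = - I - 12 = -12 - I$)
$\frac{1}{-4354 + h{\left(-23,68 \right)}} = \frac{1}{-4354 - 80} = \frac{1}{-4434} = - \frac{1}{4434}$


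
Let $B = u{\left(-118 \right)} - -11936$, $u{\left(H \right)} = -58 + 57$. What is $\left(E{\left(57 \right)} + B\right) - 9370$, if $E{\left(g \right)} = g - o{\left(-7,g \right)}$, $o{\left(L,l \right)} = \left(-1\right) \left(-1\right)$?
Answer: $2621$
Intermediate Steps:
$u{\left(H \right)} = -1$
$o{\left(L,l \right)} = 1$
$E{\left(g \right)} = -1 + g$ ($E{\left(g \right)} = g - 1 = -1 + g$)
$B = 11935$ ($B = -1 - -11936 = -1 + 11936 = 11935$)
$\left(E{\left(57 \right)} + B\right) - 9370 = \left(\left(-1 + 57\right) + 11935\right) - 9370 = \left(56 + 11935\right) - 9370 = 11991 - 9370 = 2621$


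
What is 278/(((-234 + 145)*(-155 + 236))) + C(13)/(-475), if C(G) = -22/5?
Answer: -501652/17121375 ≈ -0.029300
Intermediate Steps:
C(G) = -22/5 (C(G) = -22*⅕ = -22/5)
278/(((-234 + 145)*(-155 + 236))) + C(13)/(-475) = 278/(((-234 + 145)*(-155 + 236))) - 22/5/(-475) = 278/((-89*81)) - 22/5*(-1/475) = 278/(-7209) + 22/2375 = 278*(-1/7209) + 22/2375 = -278/7209 + 22/2375 = -501652/17121375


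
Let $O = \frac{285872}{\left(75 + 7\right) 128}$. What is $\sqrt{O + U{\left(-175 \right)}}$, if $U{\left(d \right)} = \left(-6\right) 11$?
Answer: $\frac{i \sqrt{1042589}}{164} \approx 6.2261 i$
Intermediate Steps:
$U{\left(d \right)} = -66$
$O = \frac{17867}{656}$ ($O = \frac{285872}{82 \cdot 128} = \frac{285872}{10496} = 285872 \cdot \frac{1}{10496} = \frac{17867}{656} \approx 27.236$)
$\sqrt{O + U{\left(-175 \right)}} = \sqrt{\frac{17867}{656} - 66} = \sqrt{- \frac{25429}{656}} = \frac{i \sqrt{1042589}}{164}$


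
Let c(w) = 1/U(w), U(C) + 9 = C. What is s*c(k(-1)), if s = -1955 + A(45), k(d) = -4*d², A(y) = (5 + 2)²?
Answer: 1906/13 ≈ 146.62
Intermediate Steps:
U(C) = -9 + C
A(y) = 49 (A(y) = 7² = 49)
c(w) = 1/(-9 + w)
s = -1906 (s = -1955 + 49 = -1906)
s*c(k(-1)) = -1906/(-9 - 4*(-1)²) = -1906/(-9 - 4*1) = -1906/(-9 - 4) = -1906/(-13) = -1906*(-1/13) = 1906/13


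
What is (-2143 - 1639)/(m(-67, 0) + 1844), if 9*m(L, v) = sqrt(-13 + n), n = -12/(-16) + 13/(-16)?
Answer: -9038314368/4406835665 + 136152*I*sqrt(209)/4406835665 ≈ -2.051 + 0.00044665*I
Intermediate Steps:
n = -1/16 (n = -12*(-1/16) + 13*(-1/16) = 3/4 - 13/16 = -1/16 ≈ -0.062500)
m(L, v) = I*sqrt(209)/36 (m(L, v) = sqrt(-13 - 1/16)/9 = sqrt(-209/16)/9 = (I*sqrt(209)/4)/9 = I*sqrt(209)/36)
(-2143 - 1639)/(m(-67, 0) + 1844) = (-2143 - 1639)/(I*sqrt(209)/36 + 1844) = -3782/(1844 + I*sqrt(209)/36)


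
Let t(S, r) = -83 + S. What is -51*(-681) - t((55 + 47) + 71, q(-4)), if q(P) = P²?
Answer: 34641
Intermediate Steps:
-51*(-681) - t((55 + 47) + 71, q(-4)) = -51*(-681) - (-83 + ((55 + 47) + 71)) = 34731 - (-83 + (102 + 71)) = 34731 - (-83 + 173) = 34731 - 1*90 = 34731 - 90 = 34641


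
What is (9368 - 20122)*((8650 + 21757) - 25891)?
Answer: -48565064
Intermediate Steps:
(9368 - 20122)*((8650 + 21757) - 25891) = -10754*(30407 - 25891) = -10754*4516 = -48565064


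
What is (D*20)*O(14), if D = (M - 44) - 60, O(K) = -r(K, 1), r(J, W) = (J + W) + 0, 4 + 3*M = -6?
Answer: 32200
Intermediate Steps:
M = -10/3 (M = -4/3 + (⅓)*(-6) = -4/3 - 2 = -10/3 ≈ -3.3333)
r(J, W) = J + W
O(K) = -1 - K (O(K) = -(K + 1) = -(1 + K) = -1 - K)
D = -322/3 (D = (-10/3 - 44) - 60 = -142/3 - 60 = -322/3 ≈ -107.33)
(D*20)*O(14) = (-322/3*20)*(-1 - 1*14) = -6440*(-1 - 14)/3 = -6440/3*(-15) = 32200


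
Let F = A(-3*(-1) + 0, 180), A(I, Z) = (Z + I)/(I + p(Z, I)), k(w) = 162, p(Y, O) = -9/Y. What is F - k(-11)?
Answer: -5898/59 ≈ -99.966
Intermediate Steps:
A(I, Z) = (I + Z)/(I - 9/Z) (A(I, Z) = (Z + I)/(I - 9/Z) = (I + Z)/(I - 9/Z))
F = 3660/59 (F = 180*((-3*(-1) + 0) + 180)/(-9 + (-3*(-1) + 0)*180) = 180*((3 + 0) + 180)/(-9 + (3 + 0)*180) = 180*(3 + 180)/(-9 + 3*180) = 180*183/(-9 + 540) = 180*183/531 = 180*(1/531)*183 = 3660/59 ≈ 62.034)
F - k(-11) = 3660/59 - 1*162 = 3660/59 - 162 = -5898/59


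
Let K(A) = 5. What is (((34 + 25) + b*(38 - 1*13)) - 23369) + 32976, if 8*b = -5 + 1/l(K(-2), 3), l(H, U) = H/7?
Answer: 38619/4 ≈ 9654.8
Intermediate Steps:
l(H, U) = H/7 (l(H, U) = H*(1/7) = H/7)
b = -9/20 (b = (-5 + 1/((1/7)*5))/8 = (-5 + 1/(5/7))/8 = (-5 + 7/5)/8 = (1/8)*(-18/5) = -9/20 ≈ -0.45000)
(((34 + 25) + b*(38 - 1*13)) - 23369) + 32976 = (((34 + 25) - 9*(38 - 1*13)/20) - 23369) + 32976 = ((59 - 9*(38 - 13)/20) - 23369) + 32976 = ((59 - 9/20*25) - 23369) + 32976 = ((59 - 45/4) - 23369) + 32976 = (191/4 - 23369) + 32976 = -93285/4 + 32976 = 38619/4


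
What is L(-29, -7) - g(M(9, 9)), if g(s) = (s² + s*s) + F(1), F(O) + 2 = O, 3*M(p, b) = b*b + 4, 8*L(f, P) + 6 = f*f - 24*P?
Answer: -106501/72 ≈ -1479.2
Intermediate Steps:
L(f, P) = -¾ - 3*P + f²/8 (L(f, P) = -¾ + (f*f - 24*P)/8 = -¾ + (f² - 24*P)/8 = -¾ + (-3*P + f²/8) = -¾ - 3*P + f²/8)
M(p, b) = 4/3 + b²/3 (M(p, b) = (b*b + 4)/3 = (b² + 4)/3 = (4 + b²)/3 = 4/3 + b²/3)
F(O) = -2 + O
g(s) = -1 + 2*s² (g(s) = (s² + s*s) + (-2 + 1) = (s² + s²) - 1 = 2*s² - 1 = -1 + 2*s²)
L(-29, -7) - g(M(9, 9)) = (-¾ - 3*(-7) + (⅛)*(-29)²) - (-1 + 2*(4/3 + (⅓)*9²)²) = (-¾ + 21 + (⅛)*841) - (-1 + 2*(4/3 + (⅓)*81)²) = (-¾ + 21 + 841/8) - (-1 + 2*(4/3 + 27)²) = 1003/8 - (-1 + 2*(85/3)²) = 1003/8 - (-1 + 2*(7225/9)) = 1003/8 - (-1 + 14450/9) = 1003/8 - 1*14441/9 = 1003/8 - 14441/9 = -106501/72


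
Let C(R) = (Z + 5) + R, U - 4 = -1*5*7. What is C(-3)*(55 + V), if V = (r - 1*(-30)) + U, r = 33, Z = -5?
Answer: -261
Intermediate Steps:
U = -31 (U = 4 - 1*5*7 = 4 - 5*7 = 4 - 35 = -31)
C(R) = R (C(R) = (-5 + 5) + R = 0 + R = R)
V = 32 (V = (33 - 1*(-30)) - 31 = (33 + 30) - 31 = 63 - 31 = 32)
C(-3)*(55 + V) = -3*(55 + 32) = -3*87 = -261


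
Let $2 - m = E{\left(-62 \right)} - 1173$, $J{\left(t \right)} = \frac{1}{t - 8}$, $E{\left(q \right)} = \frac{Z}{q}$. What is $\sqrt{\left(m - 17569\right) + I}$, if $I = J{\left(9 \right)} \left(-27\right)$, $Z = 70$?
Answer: $\frac{2 i \sqrt{3944874}}{31} \approx 128.14 i$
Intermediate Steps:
$E{\left(q \right)} = \frac{70}{q}$
$J{\left(t \right)} = \frac{1}{-8 + t}$
$I = -27$ ($I = \frac{1}{-8 + 9} \left(-27\right) = 1^{-1} \left(-27\right) = 1 \left(-27\right) = -27$)
$m = \frac{36460}{31}$ ($m = 2 - \left(\frac{70}{-62} - 1173\right) = 2 - \left(70 \left(- \frac{1}{62}\right) - 1173\right) = 2 - \left(- \frac{35}{31} - 1173\right) = 2 - - \frac{36398}{31} = 2 + \frac{36398}{31} = \frac{36460}{31} \approx 1176.1$)
$\sqrt{\left(m - 17569\right) + I} = \sqrt{\left(\frac{36460}{31} - 17569\right) - 27} = \sqrt{- \frac{508179}{31} - 27} = \sqrt{- \frac{509016}{31}} = \frac{2 i \sqrt{3944874}}{31}$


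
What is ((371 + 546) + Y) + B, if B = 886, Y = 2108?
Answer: 3911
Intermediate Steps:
((371 + 546) + Y) + B = ((371 + 546) + 2108) + 886 = (917 + 2108) + 886 = 3025 + 886 = 3911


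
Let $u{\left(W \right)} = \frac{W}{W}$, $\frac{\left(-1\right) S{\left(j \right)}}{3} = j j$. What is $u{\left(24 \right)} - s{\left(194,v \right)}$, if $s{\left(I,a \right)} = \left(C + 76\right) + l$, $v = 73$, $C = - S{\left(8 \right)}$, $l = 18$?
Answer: $-285$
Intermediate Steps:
$S{\left(j \right)} = - 3 j^{2}$ ($S{\left(j \right)} = - 3 j j = - 3 j^{2}$)
$C = 192$ ($C = - \left(-3\right) 8^{2} = - \left(-3\right) 64 = \left(-1\right) \left(-192\right) = 192$)
$u{\left(W \right)} = 1$
$s{\left(I,a \right)} = 286$ ($s{\left(I,a \right)} = \left(192 + 76\right) + 18 = 268 + 18 = 286$)
$u{\left(24 \right)} - s{\left(194,v \right)} = 1 - 286 = -285$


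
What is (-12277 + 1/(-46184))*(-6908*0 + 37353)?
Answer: -21179187195057/46184 ≈ -4.5858e+8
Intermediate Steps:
(-12277 + 1/(-46184))*(-6908*0 + 37353) = (-12277 - 1/46184)*(0 + 37353) = -567000969/46184*37353 = -21179187195057/46184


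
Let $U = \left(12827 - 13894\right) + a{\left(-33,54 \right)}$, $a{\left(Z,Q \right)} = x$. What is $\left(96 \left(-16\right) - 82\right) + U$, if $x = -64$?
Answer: $-2749$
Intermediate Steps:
$a{\left(Z,Q \right)} = -64$
$U = -1131$ ($U = \left(12827 - 13894\right) - 64 = -1067 - 64 = -1131$)
$\left(96 \left(-16\right) - 82\right) + U = \left(96 \left(-16\right) - 82\right) - 1131 = \left(-1536 - 82\right) - 1131 = -1618 - 1131 = -2749$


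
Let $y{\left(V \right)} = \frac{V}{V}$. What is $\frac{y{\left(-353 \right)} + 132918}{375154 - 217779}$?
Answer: $\frac{132919}{157375} \approx 0.8446$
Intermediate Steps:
$y{\left(V \right)} = 1$
$\frac{y{\left(-353 \right)} + 132918}{375154 - 217779} = \frac{1 + 132918}{375154 - 217779} = \frac{132919}{157375}$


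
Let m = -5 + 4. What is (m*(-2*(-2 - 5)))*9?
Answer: -126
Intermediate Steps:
m = -1
(m*(-2*(-2 - 5)))*9 = -(-2)*(-2 - 5)*9 = -(-2)*(-7)*9 = -1*14*9 = -14*9 = -126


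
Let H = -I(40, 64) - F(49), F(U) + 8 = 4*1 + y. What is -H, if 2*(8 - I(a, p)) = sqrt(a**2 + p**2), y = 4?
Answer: 8 - 4*sqrt(89) ≈ -29.736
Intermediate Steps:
F(U) = 0 (F(U) = -8 + (4*1 + 4) = -8 + (4 + 4) = -8 + 8 = 0)
I(a, p) = 8 - sqrt(a**2 + p**2)/2
H = -8 + 4*sqrt(89) (H = -(8 - sqrt(40**2 + 64**2)/2) - 1*0 = -(8 - sqrt(1600 + 4096)/2) + 0 = -(8 - 4*sqrt(89)) + 0 = (-8 + 4*sqrt(89)) + 0 = -8 + 4*sqrt(89) ≈ 29.736)
-H = -(-8 + 4*sqrt(89)) = 8 - 4*sqrt(89)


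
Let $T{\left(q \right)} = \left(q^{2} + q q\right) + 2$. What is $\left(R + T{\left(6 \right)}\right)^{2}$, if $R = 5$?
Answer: $6241$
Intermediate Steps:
$T{\left(q \right)} = 2 + 2 q^{2}$ ($T{\left(q \right)} = \left(q^{2} + q^{2}\right) + 2 = 2 q^{2} + 2 = 2 + 2 q^{2}$)
$\left(R + T{\left(6 \right)}\right)^{2} = \left(5 + \left(2 + 2 \cdot 6^{2}\right)\right)^{2} = \left(5 + \left(2 + 2 \cdot 36\right)\right)^{2} = \left(5 + \left(2 + 72\right)\right)^{2} = \left(5 + 74\right)^{2} = 79^{2} = 6241$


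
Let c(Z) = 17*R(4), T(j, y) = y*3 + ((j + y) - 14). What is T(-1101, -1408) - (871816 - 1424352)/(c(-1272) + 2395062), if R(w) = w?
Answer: -8079694787/1197565 ≈ -6746.8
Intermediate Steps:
T(j, y) = -14 + j + 4*y (T(j, y) = 3*y + (-14 + j + y) = -14 + j + 4*y)
c(Z) = 68 (c(Z) = 17*4 = 68)
T(-1101, -1408) - (871816 - 1424352)/(c(-1272) + 2395062) = (-14 - 1101 + 4*(-1408)) - (871816 - 1424352)/(68 + 2395062) = (-14 - 1101 - 5632) - (-552536)/2395130 = -6747 - (-552536)/2395130 = -6747 - 1*(-276268/1197565) = -6747 + 276268/1197565 = -8079694787/1197565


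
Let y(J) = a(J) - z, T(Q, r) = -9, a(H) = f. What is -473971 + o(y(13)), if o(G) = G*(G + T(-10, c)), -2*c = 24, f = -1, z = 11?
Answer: -473719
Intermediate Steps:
a(H) = -1
c = -12 (c = -½*24 = -12)
y(J) = -12 (y(J) = -1 - 1*11 = -1 - 11 = -12)
o(G) = G*(-9 + G) (o(G) = G*(G - 9) = G*(-9 + G))
-473971 + o(y(13)) = -473971 - 12*(-9 - 12) = -473971 - 12*(-21) = -473971 + 252 = -473719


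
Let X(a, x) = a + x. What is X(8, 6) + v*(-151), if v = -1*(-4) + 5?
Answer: -1345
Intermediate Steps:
v = 9 (v = 4 + 5 = 9)
X(8, 6) + v*(-151) = (8 + 6) + 9*(-151) = 14 - 1359 = -1345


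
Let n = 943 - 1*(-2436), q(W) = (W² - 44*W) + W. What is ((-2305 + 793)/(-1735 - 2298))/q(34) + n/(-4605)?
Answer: -232054439/315723405 ≈ -0.73499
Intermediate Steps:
q(W) = W² - 43*W
n = 3379 (n = 943 + 2436 = 3379)
((-2305 + 793)/(-1735 - 2298))/q(34) + n/(-4605) = ((-2305 + 793)/(-1735 - 2298))/((34*(-43 + 34))) + 3379/(-4605) = (-1512/(-4033))/((34*(-9))) + 3379*(-1/4605) = -1512*(-1/4033)/(-306) - 3379/4605 = (1512/4033)*(-1/306) - 3379/4605 = -84/68561 - 3379/4605 = -232054439/315723405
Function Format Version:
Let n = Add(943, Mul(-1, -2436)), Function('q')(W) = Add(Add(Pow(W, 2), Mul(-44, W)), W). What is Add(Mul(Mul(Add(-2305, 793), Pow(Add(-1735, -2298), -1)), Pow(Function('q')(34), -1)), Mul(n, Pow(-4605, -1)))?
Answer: Rational(-232054439, 315723405) ≈ -0.73499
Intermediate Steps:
Function('q')(W) = Add(Pow(W, 2), Mul(-43, W))
n = 3379 (n = Add(943, 2436) = 3379)
Add(Mul(Mul(Add(-2305, 793), Pow(Add(-1735, -2298), -1)), Pow(Function('q')(34), -1)), Mul(n, Pow(-4605, -1))) = Add(Mul(Mul(Add(-2305, 793), Pow(Add(-1735, -2298), -1)), Pow(Mul(34, Add(-43, 34)), -1)), Mul(3379, Pow(-4605, -1))) = Add(Mul(Mul(-1512, Pow(-4033, -1)), Pow(Mul(34, -9), -1)), Mul(3379, Rational(-1, 4605))) = Add(Mul(Mul(-1512, Rational(-1, 4033)), Pow(-306, -1)), Rational(-3379, 4605)) = Add(Mul(Rational(1512, 4033), Rational(-1, 306)), Rational(-3379, 4605)) = Add(Rational(-84, 68561), Rational(-3379, 4605)) = Rational(-232054439, 315723405)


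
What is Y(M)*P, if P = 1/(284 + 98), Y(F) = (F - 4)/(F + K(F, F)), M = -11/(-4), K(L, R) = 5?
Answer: -5/11842 ≈ -0.00042223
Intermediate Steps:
M = 11/4 (M = -11*(-¼) = 11/4 ≈ 2.7500)
Y(F) = (-4 + F)/(5 + F) (Y(F) = (F - 4)/(F + 5) = (-4 + F)/(5 + F))
P = 1/382 ≈ 0.0026178
Y(M)*P = ((-4 + 11/4)/(5 + 11/4))*(1/382) = (-5/4/(31/4))*(1/382) = ((4/31)*(-5/4))*(1/382) = -5/31*1/382 = -5/11842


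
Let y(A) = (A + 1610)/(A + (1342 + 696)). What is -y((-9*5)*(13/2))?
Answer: -2635/3491 ≈ -0.75480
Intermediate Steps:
y(A) = (1610 + A)/(2038 + A) (y(A) = (1610 + A)/(A + 2038) = (1610 + A)/(2038 + A))
-y((-9*5)*(13/2)) = -(1610 + (-9*5)*(13/2))/(2038 + (-9*5)*(13/2)) = -(1610 - 585/2)/(2038 - 585/2) = -2635/(3491/2*2) = -2*2635/(3491*2) = -1*2635/3491 = -2635/3491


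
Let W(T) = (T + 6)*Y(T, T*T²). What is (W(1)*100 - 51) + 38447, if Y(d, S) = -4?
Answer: 35596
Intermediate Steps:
W(T) = -24 - 4*T (W(T) = (T + 6)*(-4) = (6 + T)*(-4) = -24 - 4*T)
(W(1)*100 - 51) + 38447 = ((-24 - 4*1)*100 - 51) + 38447 = ((-24 - 4)*100 - 51) + 38447 = (-28*100 - 51) + 38447 = (-2800 - 51) + 38447 = -2851 + 38447 = 35596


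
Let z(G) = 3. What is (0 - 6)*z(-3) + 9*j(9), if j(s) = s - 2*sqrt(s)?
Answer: 9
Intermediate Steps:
(0 - 6)*z(-3) + 9*j(9) = (0 - 6)*3 + 9*(9 - 2*sqrt(9)) = -6*3 + 9*(9 - 2*3) = -18 + 9*(9 - 6) = -18 + 9*3 = -18 + 27 = 9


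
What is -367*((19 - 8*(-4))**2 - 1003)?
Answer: -586466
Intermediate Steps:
-367*((19 - 8*(-4))**2 - 1003) = -367*((19 + 32)**2 - 1003) = -367*(51**2 - 1003) = -367*(2601 - 1003) = -367*1598 = -586466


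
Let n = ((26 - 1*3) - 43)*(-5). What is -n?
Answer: -100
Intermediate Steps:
n = 100 (n = ((26 - 3) - 43)*(-5) = (23 - 43)*(-5) = -20*(-5) = 100)
-n = -1*100 = -100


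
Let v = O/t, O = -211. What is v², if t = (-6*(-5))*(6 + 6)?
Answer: 44521/129600 ≈ 0.34353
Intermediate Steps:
t = 360 (t = 30*12 = 360)
v = -211/360 ≈ -0.58611
v² = (-211/360)² = 44521/129600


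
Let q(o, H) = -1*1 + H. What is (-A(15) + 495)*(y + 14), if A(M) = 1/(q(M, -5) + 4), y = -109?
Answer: -94145/2 ≈ -47073.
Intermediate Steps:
q(o, H) = -1 + H
A(M) = -½ (A(M) = 1/((-1 - 5) + 4) = 1/(-6 + 4) = 1/(-2) = -½)
(-A(15) + 495)*(y + 14) = (-1*(-½) + 495)*(-109 + 14) = (½ + 495)*(-95) = (991/2)*(-95) = -94145/2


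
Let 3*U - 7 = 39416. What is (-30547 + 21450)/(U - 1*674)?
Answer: -9097/12467 ≈ -0.72969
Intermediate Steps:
U = 13141 (U = 7/3 + (⅓)*39416 = 7/3 + 39416/3 = 13141)
(-30547 + 21450)/(U - 1*674) = (-30547 + 21450)/(13141 - 1*674) = -9097/(13141 - 674) = -9097/12467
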